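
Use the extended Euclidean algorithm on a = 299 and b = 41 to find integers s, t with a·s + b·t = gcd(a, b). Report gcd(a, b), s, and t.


Euclidean algorithm on (299, 41) — divide until remainder is 0:
  299 = 7 · 41 + 12
  41 = 3 · 12 + 5
  12 = 2 · 5 + 2
  5 = 2 · 2 + 1
  2 = 2 · 1 + 0
gcd(299, 41) = 1.
Track Bezout coefficients alongside the remainders: start with r₀ = 299 = a·1 + b·0 (s = 1, t = 0) and r₁ = 41 = a·0 + b·1 (s = 0, t = 1); each new remainder r_{k+1} = r_{k-1} − q_k·r_k inherits s_{k+1} = s_{k-1} − q_k·s_k, t_{k+1} = t_{k-1} − q_k·t_k, so r_k = a·s_k + b·t_k at every step:
  q = 7: r = 12, s = 1 − 7·0 = 1, t = 0 − 7·1 = -7  (check: 299·1 + 41·(-7) = 12)
  q = 3: r = 5, s = 0 − 3·1 = -3, t = 1 − 3·(-7) = 22  (check: 299·(-3) + 41·22 = 5)
  q = 2: r = 2, s = 1 − 2·(-3) = 7, t = -7 − 2·22 = -51  (check: 299·7 + 41·(-51) = 2)
  q = 2: r = 1, s = -3 − 2·7 = -17, t = 22 − 2·(-51) = 124  (check: 299·(-17) + 41·124 = 1)
The row with r = 1 (the gcd) gives the Bezout coefficients s = -17, t = 124.
Result: 299 · (-17) + 41 · (124) = 1.

gcd(299, 41) = 1; s = -17, t = 124 (check: 299·(-17) + 41·124 = 1).


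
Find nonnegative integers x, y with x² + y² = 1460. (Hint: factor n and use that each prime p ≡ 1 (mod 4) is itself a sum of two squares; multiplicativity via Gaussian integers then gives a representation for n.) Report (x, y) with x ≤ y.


Step 1: Factor n = 1460 = 2^2 · 5 · 73.
Step 2: Check the mod-4 condition on each prime factor: 2 = 2 (special); 5 ≡ 1 (mod 4), exponent 1; 73 ≡ 1 (mod 4), exponent 1.
All primes ≡ 3 (mod 4) appear to even exponent (or don't appear), so by the two-squares theorem n IS expressible as a sum of two squares.
Step 3: Build a representation. Group n = k² · m with k = 2 and m = 5 · 73 = 365 (a product of primes ≡ 1 (mod 4)); a representation of m scales to one of n via (k·x)² + (k·y)² = k²(x² + y²). Each prime p ≡ 1 (mod 4) is itself a sum of two squares; find a² by testing p − a² for a perfect square:
  5: 5 − 1² = 4 = 2² ⇒ 5 = 1² + 2².
  73: 73 − 1² = 72, 73 − 2² = 69, 73 − 3² = 64 = 8² ⇒ 73 = 3² + 8².
  Combine using the Brahmagupta–Fibonacci identity (a² + b²)(c² + d²) = (ac − bd)² + (ad + bc)² = (ac + bd)² + (ad − bc)²:
  5 · 73 = 365: from (1² + 2²)(3² + 8²), take (1·3 − 2·8, 1·8 + 2·3) = (3 − 16, 8 + 6) = (-13, 14); dropping signs (only squares matter) gives (13, 14); check 13² + 14² = 169 + 196 = 365 ✓.
  Scale by k = 2: (2·13, 2·14) = (26, 28).
Step 4: Order so x ≤ y and verify: 26² + 28² = 676 + 784 = 1460 = n. ✓

n = 1460 = 26² + 28² (one valid representation with x ≤ y).


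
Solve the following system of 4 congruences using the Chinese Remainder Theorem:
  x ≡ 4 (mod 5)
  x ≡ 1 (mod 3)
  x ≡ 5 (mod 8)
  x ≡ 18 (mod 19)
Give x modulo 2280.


Product of moduli M = 5 · 3 · 8 · 19 = 2280.
Merge one congruence at a time:
  Start: x ≡ 4 (mod 5).
  Combine with x ≡ 1 (mod 3); new modulus lcm = 15.
    Write x = 4 + 5·t and substitute into x ≡ 1 (mod 3): 5·t ≡ 1 − 4 = -3 (mod 3).
    Reduce coefficients mod 3: 2·t ≡ 0 (mod 3).
    The inverse of 2 mod 3 is 2 (since 2·2 = 4 = 1·3 + 1), so t ≡ 2·0 = 0 ≡ 0 (mod 3).
    Then x = 4 + 5·0 = 4, valid modulo lcm(5, 3) = 15: x ≡ 4 (mod 15).
  Combine with x ≡ 5 (mod 8); new modulus lcm = 120.
    Write x = 4 + 15·t and substitute into x ≡ 5 (mod 8): 15·t ≡ 5 − 4 = 1 (mod 8).
    Reduce coefficients mod 8: 7·t ≡ 1 (mod 8).
    The inverse of 7 mod 8 is 7 (since 7·7 = 49 = 6·8 + 1), so t ≡ 7·1 = 7 ≡ 7 (mod 8).
    Then x = 4 + 15·7 = 109, valid modulo lcm(15, 8) = 120: x ≡ 109 (mod 120).
  Combine with x ≡ 18 (mod 19); new modulus lcm = 2280.
    Write x = 109 + 120·t and substitute into x ≡ 18 (mod 19): 120·t ≡ 18 − 109 = -91 (mod 19).
    Reduce coefficients mod 19: 6·t ≡ 4 (mod 19).
    The inverse of 6 mod 19 is 16 (since 6·16 = 96 = 5·19 + 1), so t ≡ 16·4 = 64 ≡ 7 (mod 19).
    Then x = 109 + 120·7 = 949, valid modulo lcm(120, 19) = 2280: x ≡ 949 (mod 2280).
Verify against each original: 949 mod 5 = 4, 949 mod 3 = 1, 949 mod 8 = 5, 949 mod 19 = 18.

x ≡ 949 (mod 2280).


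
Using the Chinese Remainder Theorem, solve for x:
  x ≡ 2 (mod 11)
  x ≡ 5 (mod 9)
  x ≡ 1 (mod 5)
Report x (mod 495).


Moduli 11, 9, 5 are pairwise coprime; by CRT there is a unique solution modulo M = 11 · 9 · 5 = 495.
Solve pairwise, accumulating the modulus:
  Start with x ≡ 2 (mod 11).
  Combine with x ≡ 5 (mod 9): since gcd(11, 9) = 1, we get a unique residue mod 99.
    Write x = 2 + 11·t and substitute into x ≡ 5 (mod 9): 11·t ≡ 5 − 2 = 3 (mod 9).
    Reduce coefficients mod 9: 2·t ≡ 3 (mod 9).
    The inverse of 2 mod 9 is 5 (since 2·5 = 10 = 1·9 + 1), so t ≡ 5·3 = 15 ≡ 6 (mod 9).
    Then x = 2 + 11·6 = 68, valid modulo lcm(11, 9) = 99: x ≡ 68 (mod 99).
  Combine with x ≡ 1 (mod 5): since gcd(99, 5) = 1, we get a unique residue mod 495.
    Write x = 68 + 99·t and substitute into x ≡ 1 (mod 5): 99·t ≡ 1 − 68 = -67 (mod 5).
    Reduce coefficients mod 5: 4·t ≡ 3 (mod 5).
    The inverse of 4 mod 5 is 4 (since 4·4 = 16 = 3·5 + 1), so t ≡ 4·3 = 12 ≡ 2 (mod 5).
    Then x = 68 + 99·2 = 266, valid modulo lcm(99, 5) = 495: x ≡ 266 (mod 495).
Verify: 266 mod 11 = 2 ✓, 266 mod 9 = 5 ✓, 266 mod 5 = 1 ✓.

x ≡ 266 (mod 495).


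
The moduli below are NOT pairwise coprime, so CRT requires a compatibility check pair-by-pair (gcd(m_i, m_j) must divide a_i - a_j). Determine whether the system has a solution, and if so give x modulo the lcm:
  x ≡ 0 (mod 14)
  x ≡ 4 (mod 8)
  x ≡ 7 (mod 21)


Moduli 14, 8, 21 are not pairwise coprime, so CRT works modulo lcm(m_i) when all pairwise compatibility conditions hold.
Pairwise compatibility: gcd(m_i, m_j) must divide a_i - a_j for every pair.
Merge one congruence at a time:
  Start: x ≡ 0 (mod 14).
  Combine with x ≡ 4 (mod 8): gcd(14, 8) = 2; 4 - 0 = 4, which IS divisible by 2, so compatible.
    Write x = 0 + 14·t and substitute into x ≡ 4 (mod 8): 14·t ≡ 4 − 0 = 4 (mod 8).
    Divide the congruence (and modulus) by g = 2: 7·t ≡ 2 (mod 4).
    Reduce coefficients mod 4: 3·t ≡ 2 (mod 4).
    The inverse of 3 mod 4 is 3 (since 3·3 = 9 = 2·4 + 1), so t ≡ 3·2 = 6 ≡ 2 (mod 4).
    Then x = 0 + 14·2 = 28, valid modulo lcm(14, 8) = 56: x ≡ 28 (mod 56).
  Combine with x ≡ 7 (mod 21): gcd(56, 21) = 7; 7 - 28 = -21, which IS divisible by 7, so compatible.
    Write x = 28 + 56·t and substitute into x ≡ 7 (mod 21): 56·t ≡ 7 − 28 = -21 (mod 21).
    Divide the congruence (and modulus) by g = 7: 8·t ≡ -3 (mod 3).
    Reduce coefficients mod 3: 2·t ≡ 0 (mod 3).
    The inverse of 2 mod 3 is 2 (since 2·2 = 4 = 1·3 + 1), so t ≡ 2·0 = 0 ≡ 0 (mod 3).
    Then x = 28 + 56·0 = 28, valid modulo lcm(56, 21) = 168: x ≡ 28 (mod 168).
Verify: 28 mod 14 = 0, 28 mod 8 = 4, 28 mod 21 = 7.

x ≡ 28 (mod 168).


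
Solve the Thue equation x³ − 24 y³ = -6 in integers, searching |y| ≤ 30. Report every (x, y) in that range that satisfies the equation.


The equation is x³ - 24y³ = -6. For fixed y, x³ = 24·y³ − 6, so a solution requires the RHS to be a perfect cube.
Strategy: iterate y from -30 to 30, compute RHS = 24·y³ − 6, and check whether it is a (positive or negative) perfect cube.
Check small values of y:
  y = 0: RHS = -6 is not a perfect cube.
  y = 1: RHS = 18 is not a perfect cube.
  y = -1: RHS = -30 is not a perfect cube.
  y = 2: RHS = 186 is not a perfect cube.
  y = -2: RHS = -198 is not a perfect cube.
  y = 3: RHS = 642 is not a perfect cube.
  y = -3: RHS = -654 is not a perfect cube.
Continuing the search up to |y| = 30 finds no solutions either.
No (x, y) in the scanned range satisfies the equation.

No integer solutions with |y| ≤ 30.


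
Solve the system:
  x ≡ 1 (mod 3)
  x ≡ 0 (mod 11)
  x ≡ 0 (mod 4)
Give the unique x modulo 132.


Moduli 3, 11, 4 are pairwise coprime; by CRT there is a unique solution modulo M = 3 · 11 · 4 = 132.
Solve pairwise, accumulating the modulus:
  Start with x ≡ 1 (mod 3).
  Combine with x ≡ 0 (mod 11): since gcd(3, 11) = 1, we get a unique residue mod 33.
    Write x = 1 + 3·t and substitute into x ≡ 0 (mod 11): 3·t ≡ 0 − 1 = -1 (mod 11).
    Reduce coefficients mod 11: 3·t ≡ 10 (mod 11).
    The inverse of 3 mod 11 is 4 (since 3·4 = 12 = 1·11 + 1), so t ≡ 4·10 = 40 ≡ 7 (mod 11).
    Then x = 1 + 3·7 = 22, valid modulo lcm(3, 11) = 33: x ≡ 22 (mod 33).
  Combine with x ≡ 0 (mod 4): since gcd(33, 4) = 1, we get a unique residue mod 132.
    Write x = 22 + 33·t and substitute into x ≡ 0 (mod 4): 33·t ≡ 0 − 22 = -22 (mod 4).
    Reduce coefficients mod 4: 1·t ≡ 2 (mod 4).
    So t ≡ 2 (mod 4).
    Then x = 22 + 33·2 = 88, valid modulo lcm(33, 4) = 132: x ≡ 88 (mod 132).
Verify: 88 mod 3 = 1 ✓, 88 mod 11 = 0 ✓, 88 mod 4 = 0 ✓.

x ≡ 88 (mod 132).


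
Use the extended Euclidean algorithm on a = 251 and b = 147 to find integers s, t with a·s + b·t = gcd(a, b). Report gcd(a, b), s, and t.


Euclidean algorithm on (251, 147) — divide until remainder is 0:
  251 = 1 · 147 + 104
  147 = 1 · 104 + 43
  104 = 2 · 43 + 18
  43 = 2 · 18 + 7
  18 = 2 · 7 + 4
  7 = 1 · 4 + 3
  4 = 1 · 3 + 1
  3 = 3 · 1 + 0
gcd(251, 147) = 1.
Track Bezout coefficients alongside the remainders: start with r₀ = 251 = a·1 + b·0 (s = 1, t = 0) and r₁ = 147 = a·0 + b·1 (s = 0, t = 1); each new remainder r_{k+1} = r_{k-1} − q_k·r_k inherits s_{k+1} = s_{k-1} − q_k·s_k, t_{k+1} = t_{k-1} − q_k·t_k, so r_k = a·s_k + b·t_k at every step:
  q = 1: r = 104, s = 1 − 1·0 = 1, t = 0 − 1·1 = -1  (check: 251·1 + 147·(-1) = 104)
  q = 1: r = 43, s = 0 − 1·1 = -1, t = 1 − 1·(-1) = 2  (check: 251·(-1) + 147·2 = 43)
  q = 2: r = 18, s = 1 − 2·(-1) = 3, t = -1 − 2·2 = -5  (check: 251·3 + 147·(-5) = 18)
  q = 2: r = 7, s = -1 − 2·3 = -7, t = 2 − 2·(-5) = 12  (check: 251·(-7) + 147·12 = 7)
  q = 2: r = 4, s = 3 − 2·(-7) = 17, t = -5 − 2·12 = -29  (check: 251·17 + 147·(-29) = 4)
  q = 1: r = 3, s = -7 − 1·17 = -24, t = 12 − 1·(-29) = 41  (check: 251·(-24) + 147·41 = 3)
  q = 1: r = 1, s = 17 − 1·(-24) = 41, t = -29 − 1·41 = -70  (check: 251·41 + 147·(-70) = 1)
The row with r = 1 (the gcd) gives the Bezout coefficients s = 41, t = -70.
Result: 251 · (41) + 147 · (-70) = 1.

gcd(251, 147) = 1; s = 41, t = -70 (check: 251·41 + 147·(-70) = 1).


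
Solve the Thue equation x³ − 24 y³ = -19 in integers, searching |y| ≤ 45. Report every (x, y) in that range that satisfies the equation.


The equation is x³ - 24y³ = -19. For fixed y, x³ = 24·y³ − 19, so a solution requires the RHS to be a perfect cube.
Strategy: iterate y from -45 to 45, compute RHS = 24·y³ − 19, and check whether it is a (positive or negative) perfect cube.
Check small values of y:
  y = 0: RHS = -19 is not a perfect cube.
  y = 1: RHS = 5 is not a perfect cube.
  y = -1: RHS = -43 is not a perfect cube.
  y = 2: RHS = 173 is not a perfect cube.
  y = -2: RHS = -211 is not a perfect cube.
  y = 3: RHS = 629 is not a perfect cube.
  y = -3: RHS = -667 is not a perfect cube.
Continuing the search up to |y| = 45 finds no solutions either.
No (x, y) in the scanned range satisfies the equation.

No integer solutions with |y| ≤ 45.


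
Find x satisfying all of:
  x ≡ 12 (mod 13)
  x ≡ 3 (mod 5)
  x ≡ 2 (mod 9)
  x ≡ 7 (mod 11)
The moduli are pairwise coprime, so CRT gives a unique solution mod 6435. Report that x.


Product of moduli M = 13 · 5 · 9 · 11 = 6435.
Merge one congruence at a time:
  Start: x ≡ 12 (mod 13).
  Combine with x ≡ 3 (mod 5); new modulus lcm = 65.
    Write x = 12 + 13·t and substitute into x ≡ 3 (mod 5): 13·t ≡ 3 − 12 = -9 (mod 5).
    Reduce coefficients mod 5: 3·t ≡ 1 (mod 5).
    The inverse of 3 mod 5 is 2 (since 3·2 = 6 = 1·5 + 1), so t ≡ 2·1 = 2 ≡ 2 (mod 5).
    Then x = 12 + 13·2 = 38, valid modulo lcm(13, 5) = 65: x ≡ 38 (mod 65).
  Combine with x ≡ 2 (mod 9); new modulus lcm = 585.
    Write x = 38 + 65·t and substitute into x ≡ 2 (mod 9): 65·t ≡ 2 − 38 = -36 (mod 9).
    Reduce coefficients mod 9: 2·t ≡ 0 (mod 9).
    The inverse of 2 mod 9 is 5 (since 2·5 = 10 = 1·9 + 1), so t ≡ 5·0 = 0 ≡ 0 (mod 9).
    Then x = 38 + 65·0 = 38, valid modulo lcm(65, 9) = 585: x ≡ 38 (mod 585).
  Combine with x ≡ 7 (mod 11); new modulus lcm = 6435.
    Write x = 38 + 585·t and substitute into x ≡ 7 (mod 11): 585·t ≡ 7 − 38 = -31 (mod 11).
    Reduce coefficients mod 11: 2·t ≡ 2 (mod 11).
    The inverse of 2 mod 11 is 6 (since 2·6 = 12 = 1·11 + 1), so t ≡ 6·2 = 12 ≡ 1 (mod 11).
    Then x = 38 + 585·1 = 623, valid modulo lcm(585, 11) = 6435: x ≡ 623 (mod 6435).
Verify against each original: 623 mod 13 = 12, 623 mod 5 = 3, 623 mod 9 = 2, 623 mod 11 = 7.

x ≡ 623 (mod 6435).


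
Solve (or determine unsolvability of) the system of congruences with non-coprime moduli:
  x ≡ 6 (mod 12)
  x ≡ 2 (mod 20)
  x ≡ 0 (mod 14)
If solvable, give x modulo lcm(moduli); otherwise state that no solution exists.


Moduli 12, 20, 14 are not pairwise coprime, so CRT works modulo lcm(m_i) when all pairwise compatibility conditions hold.
Pairwise compatibility: gcd(m_i, m_j) must divide a_i - a_j for every pair.
Merge one congruence at a time:
  Start: x ≡ 6 (mod 12).
  Combine with x ≡ 2 (mod 20): gcd(12, 20) = 4; 2 - 6 = -4, which IS divisible by 4, so compatible.
    Write x = 6 + 12·t and substitute into x ≡ 2 (mod 20): 12·t ≡ 2 − 6 = -4 (mod 20).
    Divide the congruence (and modulus) by g = 4: 3·t ≡ -1 (mod 5).
    Reduce coefficients mod 5: 3·t ≡ 4 (mod 5).
    The inverse of 3 mod 5 is 2 (since 3·2 = 6 = 1·5 + 1), so t ≡ 2·4 = 8 ≡ 3 (mod 5).
    Then x = 6 + 12·3 = 42, valid modulo lcm(12, 20) = 60: x ≡ 42 (mod 60).
  Combine with x ≡ 0 (mod 14): gcd(60, 14) = 2; 0 - 42 = -42, which IS divisible by 2, so compatible.
    Write x = 42 + 60·t and substitute into x ≡ 0 (mod 14): 60·t ≡ 0 − 42 = -42 (mod 14).
    Divide the congruence (and modulus) by g = 2: 30·t ≡ -21 (mod 7).
    Reduce coefficients mod 7: 2·t ≡ 0 (mod 7).
    The inverse of 2 mod 7 is 4 (since 2·4 = 8 = 1·7 + 1), so t ≡ 4·0 = 0 ≡ 0 (mod 7).
    Then x = 42 + 60·0 = 42, valid modulo lcm(60, 14) = 420: x ≡ 42 (mod 420).
Verify: 42 mod 12 = 6, 42 mod 20 = 2, 42 mod 14 = 0.

x ≡ 42 (mod 420).


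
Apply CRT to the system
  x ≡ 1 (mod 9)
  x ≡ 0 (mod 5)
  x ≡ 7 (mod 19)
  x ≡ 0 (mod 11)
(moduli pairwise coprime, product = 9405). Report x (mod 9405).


Product of moduli M = 9 · 5 · 19 · 11 = 9405.
Merge one congruence at a time:
  Start: x ≡ 1 (mod 9).
  Combine with x ≡ 0 (mod 5); new modulus lcm = 45.
    Write x = 1 + 9·t and substitute into x ≡ 0 (mod 5): 9·t ≡ 0 − 1 = -1 (mod 5).
    Reduce coefficients mod 5: 4·t ≡ 4 (mod 5).
    The inverse of 4 mod 5 is 4 (since 4·4 = 16 = 3·5 + 1), so t ≡ 4·4 = 16 ≡ 1 (mod 5).
    Then x = 1 + 9·1 = 10, valid modulo lcm(9, 5) = 45: x ≡ 10 (mod 45).
  Combine with x ≡ 7 (mod 19); new modulus lcm = 855.
    Write x = 10 + 45·t and substitute into x ≡ 7 (mod 19): 45·t ≡ 7 − 10 = -3 (mod 19).
    Reduce coefficients mod 19: 7·t ≡ 16 (mod 19).
    The inverse of 7 mod 19 is 11 (since 7·11 = 77 = 4·19 + 1), so t ≡ 11·16 = 176 ≡ 5 (mod 19).
    Then x = 10 + 45·5 = 235, valid modulo lcm(45, 19) = 855: x ≡ 235 (mod 855).
  Combine with x ≡ 0 (mod 11); new modulus lcm = 9405.
    Write x = 235 + 855·t and substitute into x ≡ 0 (mod 11): 855·t ≡ 0 − 235 = -235 (mod 11).
    Reduce coefficients mod 11: 8·t ≡ 7 (mod 11).
    The inverse of 8 mod 11 is 7 (since 8·7 = 56 = 5·11 + 1), so t ≡ 7·7 = 49 ≡ 5 (mod 11).
    Then x = 235 + 855·5 = 4510, valid modulo lcm(855, 11) = 9405: x ≡ 4510 (mod 9405).
Verify against each original: 4510 mod 9 = 1, 4510 mod 5 = 0, 4510 mod 19 = 7, 4510 mod 11 = 0.

x ≡ 4510 (mod 9405).


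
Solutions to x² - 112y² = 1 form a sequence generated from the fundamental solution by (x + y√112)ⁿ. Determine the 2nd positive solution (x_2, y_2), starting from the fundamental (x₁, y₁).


Step 1: Find the fundamental solution (x₁, y₁) of x² - 112y² = 1.
  Expand √112 as a continued fraction. a₀ = ⌊√112⌋ = 10; iterate m_{k+1} = d_k·a_k − m_k, d_{k+1} = (112 − m_{k+1}²)/d_k, a_{k+1} = ⌊(a₀ + m_{k+1})/d_{k+1}⌋ (starting m₀ = 0, d₀ = 1), with convergents p_k = a_k·p_{k-1} + p_{k-2}, q_k = a_k·q_{k-1} + q_{k-2} (p₋₁ = 1, q₋₁ = 0):
  k = 0: a₀ = 10; p₀/q₀ = 10/1; p₀² − 112·q₀² = 100 − 112 = -12.
  k = 1: m = 10, d = 12, a = ⌊(10 + 10)/12⌋ = 1; p/q = (1·10 + 1)/(1·1 + 0) = 11/1; p² − 112·q² = 121 − 112 = 9.
  k = 2: m = 2, d = 9, a = ⌊(10 + 2)/9⌋ = 1; p/q = (1·11 + 10)/(1·1 + 1) = 21/2; p² − 112·q² = 441 − 448 = -7.
  k = 3: m = 7, d = 7, a = ⌊(10 + 7)/7⌋ = 2; p/q = (2·21 + 11)/(2·2 + 1) = 53/5; p² − 112·q² = 2809 − 2800 = 9.
  k = 4: m = 7, d = 9, a = ⌊(10 + 7)/9⌋ = 1; p/q = (1·53 + 21)/(1·5 + 2) = 74/7; p² − 112·q² = 5476 − 5488 = -12.
  k = 5: m = 2, d = 12, a = ⌊(10 + 2)/12⌋ = 1; p/q = (1·74 + 53)/(1·7 + 5) = 127/12; p² − 112·q² = 16129 − 16128 = 1.
  The first convergent with p² − 112·q² = 1 gives the fundamental solution (x₁, y₁) = (127, 12).
Step 2: Apply the recurrence (x_{n+1}, y_{n+1}) = (x₁x_n + 112y₁y_n, x₁y_n + y₁x_n) repeatedly.
  From (x_1, y_1) = (127, 12): x_2 = 127·127 + 112·12·12 = 32257; y_2 = 127·12 + 12·127 = 3048.
Step 3: Verify x_2² - 112·y_2² = 1040514049 - 1040514048 = 1 (should be 1). ✓

(x_1, y_1) = (127, 12); (x_2, y_2) = (32257, 3048).


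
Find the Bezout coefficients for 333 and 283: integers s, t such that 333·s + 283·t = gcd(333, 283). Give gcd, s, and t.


Euclidean algorithm on (333, 283) — divide until remainder is 0:
  333 = 1 · 283 + 50
  283 = 5 · 50 + 33
  50 = 1 · 33 + 17
  33 = 1 · 17 + 16
  17 = 1 · 16 + 1
  16 = 16 · 1 + 0
gcd(333, 283) = 1.
Track Bezout coefficients alongside the remainders: start with r₀ = 333 = a·1 + b·0 (s = 1, t = 0) and r₁ = 283 = a·0 + b·1 (s = 0, t = 1); each new remainder r_{k+1} = r_{k-1} − q_k·r_k inherits s_{k+1} = s_{k-1} − q_k·s_k, t_{k+1} = t_{k-1} − q_k·t_k, so r_k = a·s_k + b·t_k at every step:
  q = 1: r = 50, s = 1 − 1·0 = 1, t = 0 − 1·1 = -1  (check: 333·1 + 283·(-1) = 50)
  q = 5: r = 33, s = 0 − 5·1 = -5, t = 1 − 5·(-1) = 6  (check: 333·(-5) + 283·6 = 33)
  q = 1: r = 17, s = 1 − 1·(-5) = 6, t = -1 − 1·6 = -7  (check: 333·6 + 283·(-7) = 17)
  q = 1: r = 16, s = -5 − 1·6 = -11, t = 6 − 1·(-7) = 13  (check: 333·(-11) + 283·13 = 16)
  q = 1: r = 1, s = 6 − 1·(-11) = 17, t = -7 − 1·13 = -20  (check: 333·17 + 283·(-20) = 1)
The row with r = 1 (the gcd) gives the Bezout coefficients s = 17, t = -20.
Result: 333 · (17) + 283 · (-20) = 1.

gcd(333, 283) = 1; s = 17, t = -20 (check: 333·17 + 283·(-20) = 1).


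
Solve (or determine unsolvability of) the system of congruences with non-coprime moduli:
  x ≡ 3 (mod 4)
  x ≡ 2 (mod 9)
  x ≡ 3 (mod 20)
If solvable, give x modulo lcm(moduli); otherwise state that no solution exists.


Moduli 4, 9, 20 are not pairwise coprime, so CRT works modulo lcm(m_i) when all pairwise compatibility conditions hold.
Pairwise compatibility: gcd(m_i, m_j) must divide a_i - a_j for every pair.
Merge one congruence at a time:
  Start: x ≡ 3 (mod 4).
  Combine with x ≡ 2 (mod 9): gcd(4, 9) = 1; 2 - 3 = -1, which IS divisible by 1, so compatible.
    Write x = 3 + 4·t and substitute into x ≡ 2 (mod 9): 4·t ≡ 2 − 3 = -1 (mod 9).
    Reduce coefficients mod 9: 4·t ≡ 8 (mod 9).
    The inverse of 4 mod 9 is 7 (since 4·7 = 28 = 3·9 + 1), so t ≡ 7·8 = 56 ≡ 2 (mod 9).
    Then x = 3 + 4·2 = 11, valid modulo lcm(4, 9) = 36: x ≡ 11 (mod 36).
  Combine with x ≡ 3 (mod 20): gcd(36, 20) = 4; 3 - 11 = -8, which IS divisible by 4, so compatible.
    Write x = 11 + 36·t and substitute into x ≡ 3 (mod 20): 36·t ≡ 3 − 11 = -8 (mod 20).
    Divide the congruence (and modulus) by g = 4: 9·t ≡ -2 (mod 5).
    Reduce coefficients mod 5: 4·t ≡ 3 (mod 5).
    The inverse of 4 mod 5 is 4 (since 4·4 = 16 = 3·5 + 1), so t ≡ 4·3 = 12 ≡ 2 (mod 5).
    Then x = 11 + 36·2 = 83, valid modulo lcm(36, 20) = 180: x ≡ 83 (mod 180).
Verify: 83 mod 4 = 3, 83 mod 9 = 2, 83 mod 20 = 3.

x ≡ 83 (mod 180).


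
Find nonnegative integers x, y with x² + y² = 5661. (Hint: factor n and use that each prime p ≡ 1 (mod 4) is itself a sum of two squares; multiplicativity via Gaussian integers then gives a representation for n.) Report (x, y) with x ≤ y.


Step 1: Factor n = 5661 = 3^2 · 17 · 37.
Step 2: Check the mod-4 condition on each prime factor: 3 ≡ 3 (mod 4), exponent 2 (must be even); 17 ≡ 1 (mod 4), exponent 1; 37 ≡ 1 (mod 4), exponent 1.
All primes ≡ 3 (mod 4) appear to even exponent (or don't appear), so by the two-squares theorem n IS expressible as a sum of two squares.
Step 3: Build a representation. Group n = k² · m with k = 3 and m = 17 · 37 = 629 (a product of primes ≡ 1 (mod 4)); a representation of m scales to one of n via (k·x)² + (k·y)² = k²(x² + y²). Each prime p ≡ 1 (mod 4) is itself a sum of two squares; find a² by testing p − a² for a perfect square:
  17: 17 − 1² = 16 = 4² ⇒ 17 = 1² + 4².
  37: 37 − 1² = 36 = 6² ⇒ 37 = 1² + 6².
  Combine using the Brahmagupta–Fibonacci identity (a² + b²)(c² + d²) = (ac − bd)² + (ad + bc)² = (ac + bd)² + (ad − bc)²:
  17 · 37 = 629: from (1² + 4²)(1² + 6²), take (1·1 − 4·6, 1·6 + 4·1) = (1 − 24, 6 + 4) = (-23, 10); dropping signs (only squares matter) gives (23, 10); check 23² + 10² = 529 + 100 = 629 ✓.
  Scale by k = 3: (3·23, 3·10) = (69, 30).
Step 4: Order so x ≤ y and verify: 30² + 69² = 900 + 4761 = 5661 = n. ✓

n = 5661 = 30² + 69² (one valid representation with x ≤ y).


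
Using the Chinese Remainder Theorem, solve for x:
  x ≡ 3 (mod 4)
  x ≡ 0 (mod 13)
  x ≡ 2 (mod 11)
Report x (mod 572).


Moduli 4, 13, 11 are pairwise coprime; by CRT there is a unique solution modulo M = 4 · 13 · 11 = 572.
Solve pairwise, accumulating the modulus:
  Start with x ≡ 3 (mod 4).
  Combine with x ≡ 0 (mod 13): since gcd(4, 13) = 1, we get a unique residue mod 52.
    Write x = 3 + 4·t and substitute into x ≡ 0 (mod 13): 4·t ≡ 0 − 3 = -3 (mod 13).
    Reduce coefficients mod 13: 4·t ≡ 10 (mod 13).
    The inverse of 4 mod 13 is 10 (since 4·10 = 40 = 3·13 + 1), so t ≡ 10·10 = 100 ≡ 9 (mod 13).
    Then x = 3 + 4·9 = 39, valid modulo lcm(4, 13) = 52: x ≡ 39 (mod 52).
  Combine with x ≡ 2 (mod 11): since gcd(52, 11) = 1, we get a unique residue mod 572.
    Write x = 39 + 52·t and substitute into x ≡ 2 (mod 11): 52·t ≡ 2 − 39 = -37 (mod 11).
    Reduce coefficients mod 11: 8·t ≡ 7 (mod 11).
    The inverse of 8 mod 11 is 7 (since 8·7 = 56 = 5·11 + 1), so t ≡ 7·7 = 49 ≡ 5 (mod 11).
    Then x = 39 + 52·5 = 299, valid modulo lcm(52, 11) = 572: x ≡ 299 (mod 572).
Verify: 299 mod 4 = 3 ✓, 299 mod 13 = 0 ✓, 299 mod 11 = 2 ✓.

x ≡ 299 (mod 572).


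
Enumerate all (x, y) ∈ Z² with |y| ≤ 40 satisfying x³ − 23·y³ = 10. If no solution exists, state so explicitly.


The equation is x³ - 23y³ = 10. For fixed y, x³ = 23·y³ + 10, so a solution requires the RHS to be a perfect cube.
Strategy: iterate y from -40 to 40, compute RHS = 23·y³ + 10, and check whether it is a (positive or negative) perfect cube.
Check small values of y:
  y = 0: RHS = 10 is not a perfect cube.
  y = 1: RHS = 33 is not a perfect cube.
  y = -1: RHS = -13 is not a perfect cube.
  y = 2: RHS = 194 is not a perfect cube.
  y = -2: RHS = -174 is not a perfect cube.
  y = 3: RHS = 631 is not a perfect cube.
  y = -3: RHS = -611 is not a perfect cube.
Continuing the search up to |y| = 40 finds no solutions either.
No (x, y) in the scanned range satisfies the equation.

No integer solutions with |y| ≤ 40.


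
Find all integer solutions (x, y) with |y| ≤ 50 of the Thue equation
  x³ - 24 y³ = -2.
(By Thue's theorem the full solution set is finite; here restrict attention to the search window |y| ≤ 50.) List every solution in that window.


The equation is x³ - 24y³ = -2. For fixed y, x³ = 24·y³ − 2, so a solution requires the RHS to be a perfect cube.
Strategy: iterate y from -50 to 50, compute RHS = 24·y³ − 2, and check whether it is a (positive or negative) perfect cube.
Check small values of y:
  y = 0: RHS = -2 is not a perfect cube.
  y = 1: RHS = 22 is not a perfect cube.
  y = -1: RHS = -26 is not a perfect cube.
  y = 2: RHS = 190 is not a perfect cube.
  y = -2: RHS = -194 is not a perfect cube.
  y = 3: RHS = 646 is not a perfect cube.
  y = -3: RHS = -650 is not a perfect cube.
Continuing the search up to |y| = 50 finds no solutions either.
No (x, y) in the scanned range satisfies the equation.

No integer solutions with |y| ≤ 50.


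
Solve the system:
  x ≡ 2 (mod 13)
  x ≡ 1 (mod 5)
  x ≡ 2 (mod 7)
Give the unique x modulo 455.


Moduli 13, 5, 7 are pairwise coprime; by CRT there is a unique solution modulo M = 13 · 5 · 7 = 455.
Solve pairwise, accumulating the modulus:
  Start with x ≡ 2 (mod 13).
  Combine with x ≡ 1 (mod 5): since gcd(13, 5) = 1, we get a unique residue mod 65.
    Write x = 2 + 13·t and substitute into x ≡ 1 (mod 5): 13·t ≡ 1 − 2 = -1 (mod 5).
    Reduce coefficients mod 5: 3·t ≡ 4 (mod 5).
    The inverse of 3 mod 5 is 2 (since 3·2 = 6 = 1·5 + 1), so t ≡ 2·4 = 8 ≡ 3 (mod 5).
    Then x = 2 + 13·3 = 41, valid modulo lcm(13, 5) = 65: x ≡ 41 (mod 65).
  Combine with x ≡ 2 (mod 7): since gcd(65, 7) = 1, we get a unique residue mod 455.
    Write x = 41 + 65·t and substitute into x ≡ 2 (mod 7): 65·t ≡ 2 − 41 = -39 (mod 7).
    Reduce coefficients mod 7: 2·t ≡ 3 (mod 7).
    The inverse of 2 mod 7 is 4 (since 2·4 = 8 = 1·7 + 1), so t ≡ 4·3 = 12 ≡ 5 (mod 7).
    Then x = 41 + 65·5 = 366, valid modulo lcm(65, 7) = 455: x ≡ 366 (mod 455).
Verify: 366 mod 13 = 2 ✓, 366 mod 5 = 1 ✓, 366 mod 7 = 2 ✓.

x ≡ 366 (mod 455).


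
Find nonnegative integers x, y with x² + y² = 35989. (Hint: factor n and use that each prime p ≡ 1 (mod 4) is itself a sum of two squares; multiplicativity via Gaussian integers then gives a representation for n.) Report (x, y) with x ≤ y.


Step 1: Factor n = 35989 = 17 · 29 · 73.
Step 2: Check the mod-4 condition on each prime factor: 17 ≡ 1 (mod 4), exponent 1; 29 ≡ 1 (mod 4), exponent 1; 73 ≡ 1 (mod 4), exponent 1.
All primes ≡ 3 (mod 4) appear to even exponent (or don't appear), so by the two-squares theorem n IS expressible as a sum of two squares.
Step 3: Build a representation. Here n = 17 · 29 · 73 is a product of primes ≡ 1 (mod 4). Each prime p ≡ 1 (mod 4) is itself a sum of two squares; find a² by testing p − a² for a perfect square:
  17: 17 − 1² = 16 = 4² ⇒ 17 = 1² + 4².
  29: 29 − 1² = 28, 29 − 2² = 25 = 5² ⇒ 29 = 2² + 5².
  73: 73 − 1² = 72, 73 − 2² = 69, 73 − 3² = 64 = 8² ⇒ 73 = 3² + 8².
  Combine using the Brahmagupta–Fibonacci identity (a² + b²)(c² + d²) = (ac − bd)² + (ad + bc)² = (ac + bd)² + (ad − bc)²:
  17 · 29 = 493: from (1² + 4²)(2² + 5²), take (1·2 − 4·5, 1·5 + 4·2) = (2 − 20, 5 + 8) = (-18, 13); dropping signs (only squares matter) gives (18, 13); check 18² + 13² = 324 + 169 = 493 ✓.
  493 · 73 = 35989: from (18² + 13²)(3² + 8²), take (18·3 − 13·8, 18·8 + 13·3) = (54 − 104, 144 + 39) = (-50, 183); dropping signs (only squares matter) gives (50, 183); check 50² + 183² = 2500 + 33489 = 35989 ✓.
Step 4: Order so x ≤ y and verify: 50² + 183² = 2500 + 33489 = 35989 = n. ✓

n = 35989 = 50² + 183² (one valid representation with x ≤ y).


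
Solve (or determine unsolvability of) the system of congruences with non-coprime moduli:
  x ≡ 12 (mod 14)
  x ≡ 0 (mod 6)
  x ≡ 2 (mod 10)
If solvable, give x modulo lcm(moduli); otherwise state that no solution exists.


Moduli 14, 6, 10 are not pairwise coprime, so CRT works modulo lcm(m_i) when all pairwise compatibility conditions hold.
Pairwise compatibility: gcd(m_i, m_j) must divide a_i - a_j for every pair.
Merge one congruence at a time:
  Start: x ≡ 12 (mod 14).
  Combine with x ≡ 0 (mod 6): gcd(14, 6) = 2; 0 - 12 = -12, which IS divisible by 2, so compatible.
    Write x = 12 + 14·t and substitute into x ≡ 0 (mod 6): 14·t ≡ 0 − 12 = -12 (mod 6).
    Divide the congruence (and modulus) by g = 2: 7·t ≡ -6 (mod 3).
    Reduce coefficients mod 3: 1·t ≡ 0 (mod 3).
    So t ≡ 0 (mod 3).
    Then x = 12 + 14·0 = 12, valid modulo lcm(14, 6) = 42: x ≡ 12 (mod 42).
  Combine with x ≡ 2 (mod 10): gcd(42, 10) = 2; 2 - 12 = -10, which IS divisible by 2, so compatible.
    Write x = 12 + 42·t and substitute into x ≡ 2 (mod 10): 42·t ≡ 2 − 12 = -10 (mod 10).
    Divide the congruence (and modulus) by g = 2: 21·t ≡ -5 (mod 5).
    Reduce coefficients mod 5: 1·t ≡ 0 (mod 5).
    So t ≡ 0 (mod 5).
    Then x = 12 + 42·0 = 12, valid modulo lcm(42, 10) = 210: x ≡ 12 (mod 210).
Verify: 12 mod 14 = 12, 12 mod 6 = 0, 12 mod 10 = 2.

x ≡ 12 (mod 210).


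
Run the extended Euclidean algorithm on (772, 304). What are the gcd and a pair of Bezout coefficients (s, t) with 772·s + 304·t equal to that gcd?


Euclidean algorithm on (772, 304) — divide until remainder is 0:
  772 = 2 · 304 + 164
  304 = 1 · 164 + 140
  164 = 1 · 140 + 24
  140 = 5 · 24 + 20
  24 = 1 · 20 + 4
  20 = 5 · 4 + 0
gcd(772, 304) = 4.
Track Bezout coefficients alongside the remainders: start with r₀ = 772 = a·1 + b·0 (s = 1, t = 0) and r₁ = 304 = a·0 + b·1 (s = 0, t = 1); each new remainder r_{k+1} = r_{k-1} − q_k·r_k inherits s_{k+1} = s_{k-1} − q_k·s_k, t_{k+1} = t_{k-1} − q_k·t_k, so r_k = a·s_k + b·t_k at every step:
  q = 2: r = 164, s = 1 − 2·0 = 1, t = 0 − 2·1 = -2  (check: 772·1 + 304·(-2) = 164)
  q = 1: r = 140, s = 0 − 1·1 = -1, t = 1 − 1·(-2) = 3  (check: 772·(-1) + 304·3 = 140)
  q = 1: r = 24, s = 1 − 1·(-1) = 2, t = -2 − 1·3 = -5  (check: 772·2 + 304·(-5) = 24)
  q = 5: r = 20, s = -1 − 5·2 = -11, t = 3 − 5·(-5) = 28  (check: 772·(-11) + 304·28 = 20)
  q = 1: r = 4, s = 2 − 1·(-11) = 13, t = -5 − 1·28 = -33  (check: 772·13 + 304·(-33) = 4)
The row with r = 4 (the gcd) gives the Bezout coefficients s = 13, t = -33.
Result: 772 · (13) + 304 · (-33) = 4.

gcd(772, 304) = 4; s = 13, t = -33 (check: 772·13 + 304·(-33) = 4).


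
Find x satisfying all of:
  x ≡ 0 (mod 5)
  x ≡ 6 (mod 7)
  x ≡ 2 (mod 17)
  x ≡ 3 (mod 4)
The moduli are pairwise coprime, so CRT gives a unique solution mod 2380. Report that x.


Product of moduli M = 5 · 7 · 17 · 4 = 2380.
Merge one congruence at a time:
  Start: x ≡ 0 (mod 5).
  Combine with x ≡ 6 (mod 7); new modulus lcm = 35.
    Write x = 0 + 5·t and substitute into x ≡ 6 (mod 7): 5·t ≡ 6 − 0 = 6 (mod 7).
    The inverse of 5 mod 7 is 3 (since 5·3 = 15 = 2·7 + 1), so t ≡ 3·6 = 18 ≡ 4 (mod 7).
    Then x = 0 + 5·4 = 20, valid modulo lcm(5, 7) = 35: x ≡ 20 (mod 35).
  Combine with x ≡ 2 (mod 17); new modulus lcm = 595.
    Write x = 20 + 35·t and substitute into x ≡ 2 (mod 17): 35·t ≡ 2 − 20 = -18 (mod 17).
    Reduce coefficients mod 17: 1·t ≡ 16 (mod 17).
    So t ≡ 16 (mod 17).
    Then x = 20 + 35·16 = 580, valid modulo lcm(35, 17) = 595: x ≡ 580 (mod 595).
  Combine with x ≡ 3 (mod 4); new modulus lcm = 2380.
    Write x = 580 + 595·t and substitute into x ≡ 3 (mod 4): 595·t ≡ 3 − 580 = -577 (mod 4).
    Reduce coefficients mod 4: 3·t ≡ 3 (mod 4).
    The inverse of 3 mod 4 is 3 (since 3·3 = 9 = 2·4 + 1), so t ≡ 3·3 = 9 ≡ 1 (mod 4).
    Then x = 580 + 595·1 = 1175, valid modulo lcm(595, 4) = 2380: x ≡ 1175 (mod 2380).
Verify against each original: 1175 mod 5 = 0, 1175 mod 7 = 6, 1175 mod 17 = 2, 1175 mod 4 = 3.

x ≡ 1175 (mod 2380).


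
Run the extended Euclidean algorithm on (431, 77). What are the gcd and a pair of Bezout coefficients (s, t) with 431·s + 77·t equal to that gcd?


Euclidean algorithm on (431, 77) — divide until remainder is 0:
  431 = 5 · 77 + 46
  77 = 1 · 46 + 31
  46 = 1 · 31 + 15
  31 = 2 · 15 + 1
  15 = 15 · 1 + 0
gcd(431, 77) = 1.
Track Bezout coefficients alongside the remainders: start with r₀ = 431 = a·1 + b·0 (s = 1, t = 0) and r₁ = 77 = a·0 + b·1 (s = 0, t = 1); each new remainder r_{k+1} = r_{k-1} − q_k·r_k inherits s_{k+1} = s_{k-1} − q_k·s_k, t_{k+1} = t_{k-1} − q_k·t_k, so r_k = a·s_k + b·t_k at every step:
  q = 5: r = 46, s = 1 − 5·0 = 1, t = 0 − 5·1 = -5  (check: 431·1 + 77·(-5) = 46)
  q = 1: r = 31, s = 0 − 1·1 = -1, t = 1 − 1·(-5) = 6  (check: 431·(-1) + 77·6 = 31)
  q = 1: r = 15, s = 1 − 1·(-1) = 2, t = -5 − 1·6 = -11  (check: 431·2 + 77·(-11) = 15)
  q = 2: r = 1, s = -1 − 2·2 = -5, t = 6 − 2·(-11) = 28  (check: 431·(-5) + 77·28 = 1)
The row with r = 1 (the gcd) gives the Bezout coefficients s = -5, t = 28.
Result: 431 · (-5) + 77 · (28) = 1.

gcd(431, 77) = 1; s = -5, t = 28 (check: 431·(-5) + 77·28 = 1).


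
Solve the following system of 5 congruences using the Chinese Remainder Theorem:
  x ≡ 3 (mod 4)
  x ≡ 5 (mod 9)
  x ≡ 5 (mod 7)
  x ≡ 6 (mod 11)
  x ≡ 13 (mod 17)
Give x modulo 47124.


Product of moduli M = 4 · 9 · 7 · 11 · 17 = 47124.
Merge one congruence at a time:
  Start: x ≡ 3 (mod 4).
  Combine with x ≡ 5 (mod 9); new modulus lcm = 36.
    Write x = 3 + 4·t and substitute into x ≡ 5 (mod 9): 4·t ≡ 5 − 3 = 2 (mod 9).
    The inverse of 4 mod 9 is 7 (since 4·7 = 28 = 3·9 + 1), so t ≡ 7·2 = 14 ≡ 5 (mod 9).
    Then x = 3 + 4·5 = 23, valid modulo lcm(4, 9) = 36: x ≡ 23 (mod 36).
  Combine with x ≡ 5 (mod 7); new modulus lcm = 252.
    Write x = 23 + 36·t and substitute into x ≡ 5 (mod 7): 36·t ≡ 5 − 23 = -18 (mod 7).
    Reduce coefficients mod 7: 1·t ≡ 3 (mod 7).
    So t ≡ 3 (mod 7).
    Then x = 23 + 36·3 = 131, valid modulo lcm(36, 7) = 252: x ≡ 131 (mod 252).
  Combine with x ≡ 6 (mod 11); new modulus lcm = 2772.
    Write x = 131 + 252·t and substitute into x ≡ 6 (mod 11): 252·t ≡ 6 − 131 = -125 (mod 11).
    Reduce coefficients mod 11: 10·t ≡ 7 (mod 11).
    The inverse of 10 mod 11 is 10 (since 10·10 = 100 = 9·11 + 1), so t ≡ 10·7 = 70 ≡ 4 (mod 11).
    Then x = 131 + 252·4 = 1139, valid modulo lcm(252, 11) = 2772: x ≡ 1139 (mod 2772).
  Combine with x ≡ 13 (mod 17); new modulus lcm = 47124.
    Write x = 1139 + 2772·t and substitute into x ≡ 13 (mod 17): 2772·t ≡ 13 − 1139 = -1126 (mod 17).
    Reduce coefficients mod 17: 1·t ≡ 13 (mod 17).
    So t ≡ 13 (mod 17).
    Then x = 1139 + 2772·13 = 37175, valid modulo lcm(2772, 17) = 47124: x ≡ 37175 (mod 47124).
Verify against each original: 37175 mod 4 = 3, 37175 mod 9 = 5, 37175 mod 7 = 5, 37175 mod 11 = 6, 37175 mod 17 = 13.

x ≡ 37175 (mod 47124).


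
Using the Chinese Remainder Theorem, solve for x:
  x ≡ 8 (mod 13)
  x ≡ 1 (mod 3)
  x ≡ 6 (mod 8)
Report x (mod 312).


Moduli 13, 3, 8 are pairwise coprime; by CRT there is a unique solution modulo M = 13 · 3 · 8 = 312.
Solve pairwise, accumulating the modulus:
  Start with x ≡ 8 (mod 13).
  Combine with x ≡ 1 (mod 3): since gcd(13, 3) = 1, we get a unique residue mod 39.
    Write x = 8 + 13·t and substitute into x ≡ 1 (mod 3): 13·t ≡ 1 − 8 = -7 (mod 3).
    Reduce coefficients mod 3: 1·t ≡ 2 (mod 3).
    So t ≡ 2 (mod 3).
    Then x = 8 + 13·2 = 34, valid modulo lcm(13, 3) = 39: x ≡ 34 (mod 39).
  Combine with x ≡ 6 (mod 8): since gcd(39, 8) = 1, we get a unique residue mod 312.
    Write x = 34 + 39·t and substitute into x ≡ 6 (mod 8): 39·t ≡ 6 − 34 = -28 (mod 8).
    Reduce coefficients mod 8: 7·t ≡ 4 (mod 8).
    The inverse of 7 mod 8 is 7 (since 7·7 = 49 = 6·8 + 1), so t ≡ 7·4 = 28 ≡ 4 (mod 8).
    Then x = 34 + 39·4 = 190, valid modulo lcm(39, 8) = 312: x ≡ 190 (mod 312).
Verify: 190 mod 13 = 8 ✓, 190 mod 3 = 1 ✓, 190 mod 8 = 6 ✓.

x ≡ 190 (mod 312).


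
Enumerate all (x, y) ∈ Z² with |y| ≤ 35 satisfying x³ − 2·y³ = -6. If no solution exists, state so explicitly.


The equation is x³ - 2y³ = -6. For fixed y, x³ = 2·y³ − 6, so a solution requires the RHS to be a perfect cube.
Strategy: iterate y from -35 to 35, compute RHS = 2·y³ − 6, and check whether it is a (positive or negative) perfect cube.
Check small values of y:
  y = 0: RHS = -6 is not a perfect cube.
  y = 1: RHS = -4 is not a perfect cube.
  y = -1: RHS = -8 = (-2)³ ⇒ x = -2 works.
  y = 2: RHS = 10 is not a perfect cube.
  y = -2: RHS = -22 is not a perfect cube.
  y = 3: RHS = 48 is not a perfect cube.
  y = -3: RHS = -60 is not a perfect cube.
Continuing the search up to |y| = 35 finds no further solutions beyond those listed.
Collected solutions: (-2, -1).

Solutions (with |y| ≤ 35): (-2, -1).


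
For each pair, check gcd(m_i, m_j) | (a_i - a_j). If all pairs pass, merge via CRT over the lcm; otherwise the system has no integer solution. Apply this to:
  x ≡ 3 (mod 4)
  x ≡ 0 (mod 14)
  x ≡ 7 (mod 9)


Moduli 4, 14, 9 are not pairwise coprime, so CRT works modulo lcm(m_i) when all pairwise compatibility conditions hold.
Pairwise compatibility: gcd(m_i, m_j) must divide a_i - a_j for every pair.
Merge one congruence at a time:
  Start: x ≡ 3 (mod 4).
  Combine with x ≡ 0 (mod 14): gcd(4, 14) = 2, and 0 - 3 = -3 is NOT divisible by 2.
    ⇒ system is inconsistent (no integer solution).

No solution (the system is inconsistent).


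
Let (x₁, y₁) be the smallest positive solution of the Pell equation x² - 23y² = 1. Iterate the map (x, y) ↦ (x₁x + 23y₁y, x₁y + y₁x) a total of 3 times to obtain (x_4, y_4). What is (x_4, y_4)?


Step 1: Find the fundamental solution (x₁, y₁) of x² - 23y² = 1.
  Expand √23 as a continued fraction. a₀ = ⌊√23⌋ = 4; iterate m_{k+1} = d_k·a_k − m_k, d_{k+1} = (23 − m_{k+1}²)/d_k, a_{k+1} = ⌊(a₀ + m_{k+1})/d_{k+1}⌋ (starting m₀ = 0, d₀ = 1), with convergents p_k = a_k·p_{k-1} + p_{k-2}, q_k = a_k·q_{k-1} + q_{k-2} (p₋₁ = 1, q₋₁ = 0):
  k = 0: a₀ = 4; p₀/q₀ = 4/1; p₀² − 23·q₀² = 16 − 23 = -7.
  k = 1: m = 4, d = 7, a = ⌊(4 + 4)/7⌋ = 1; p/q = (1·4 + 1)/(1·1 + 0) = 5/1; p² − 23·q² = 25 − 23 = 2.
  k = 2: m = 3, d = 2, a = ⌊(4 + 3)/2⌋ = 3; p/q = (3·5 + 4)/(3·1 + 1) = 19/4; p² − 23·q² = 361 − 368 = -7.
  k = 3: m = 3, d = 7, a = ⌊(4 + 3)/7⌋ = 1; p/q = (1·19 + 5)/(1·4 + 1) = 24/5; p² − 23·q² = 576 − 575 = 1.
  The first convergent with p² − 23·q² = 1 gives the fundamental solution (x₁, y₁) = (24, 5).
Step 2: Apply the recurrence (x_{n+1}, y_{n+1}) = (x₁x_n + 23y₁y_n, x₁y_n + y₁x_n) repeatedly.
  From (x_1, y_1) = (24, 5): x_2 = 24·24 + 23·5·5 = 1151; y_2 = 24·5 + 5·24 = 240.
  From (x_2, y_2) = (1151, 240): x_3 = 24·1151 + 23·5·240 = 55224; y_3 = 24·240 + 5·1151 = 11515.
  From (x_3, y_3) = (55224, 11515): x_4 = 24·55224 + 23·5·11515 = 2649601; y_4 = 24·11515 + 5·55224 = 552480.
Step 3: Verify x_4² - 23·y_4² = 7020385459201 - 7020385459200 = 1 (should be 1). ✓

(x_1, y_1) = (24, 5); (x_4, y_4) = (2649601, 552480).


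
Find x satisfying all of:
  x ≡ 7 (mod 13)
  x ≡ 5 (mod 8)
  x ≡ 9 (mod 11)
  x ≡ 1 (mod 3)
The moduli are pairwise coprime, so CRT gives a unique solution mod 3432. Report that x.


Product of moduli M = 13 · 8 · 11 · 3 = 3432.
Merge one congruence at a time:
  Start: x ≡ 7 (mod 13).
  Combine with x ≡ 5 (mod 8); new modulus lcm = 104.
    Write x = 7 + 13·t and substitute into x ≡ 5 (mod 8): 13·t ≡ 5 − 7 = -2 (mod 8).
    Reduce coefficients mod 8: 5·t ≡ 6 (mod 8).
    The inverse of 5 mod 8 is 5 (since 5·5 = 25 = 3·8 + 1), so t ≡ 5·6 = 30 ≡ 6 (mod 8).
    Then x = 7 + 13·6 = 85, valid modulo lcm(13, 8) = 104: x ≡ 85 (mod 104).
  Combine with x ≡ 9 (mod 11); new modulus lcm = 1144.
    Write x = 85 + 104·t and substitute into x ≡ 9 (mod 11): 104·t ≡ 9 − 85 = -76 (mod 11).
    Reduce coefficients mod 11: 5·t ≡ 1 (mod 11).
    The inverse of 5 mod 11 is 9 (since 5·9 = 45 = 4·11 + 1), so t ≡ 9·1 = 9 ≡ 9 (mod 11).
    Then x = 85 + 104·9 = 1021, valid modulo lcm(104, 11) = 1144: x ≡ 1021 (mod 1144).
  Combine with x ≡ 1 (mod 3); new modulus lcm = 3432.
    Write x = 1021 + 1144·t and substitute into x ≡ 1 (mod 3): 1144·t ≡ 1 − 1021 = -1020 (mod 3).
    Reduce coefficients mod 3: 1·t ≡ 0 (mod 3).
    So t ≡ 0 (mod 3).
    Then x = 1021 + 1144·0 = 1021, valid modulo lcm(1144, 3) = 3432: x ≡ 1021 (mod 3432).
Verify against each original: 1021 mod 13 = 7, 1021 mod 8 = 5, 1021 mod 11 = 9, 1021 mod 3 = 1.

x ≡ 1021 (mod 3432).
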